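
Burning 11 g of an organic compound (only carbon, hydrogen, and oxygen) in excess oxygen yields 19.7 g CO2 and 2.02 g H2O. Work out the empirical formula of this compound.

mol C = 19.7 / 44.01 = 0.4476; mass C = 0.4476 × 12.01 = 5.376 g
mol H = 2 × (2.02 / 18.02) = 0.2242; mass H = 0.2242 × 1.008 = 0.2260 g
mass O = 11 − (5.602) = 5.398 g → mol O = 0.3374
Divide by the smallest (0.2242 mol H): C 1.997, H 1.000, O 1.505
×2: C 3.99, H 2.00, O 3.01 → C4H2O3

C4H2O3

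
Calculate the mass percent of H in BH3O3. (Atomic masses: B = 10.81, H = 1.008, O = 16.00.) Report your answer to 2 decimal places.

Molar mass = 1(10.81) + 3(1.008) + 3(16.00) = 61.834 g/mol
Mass of H per mole = 3 × 1.008 = 3.024 g
% H = 3.024 / 61.834 × 100 = 4.89%

4.89%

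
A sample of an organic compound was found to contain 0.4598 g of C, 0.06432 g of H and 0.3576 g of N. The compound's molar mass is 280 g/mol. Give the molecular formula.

C12H20N8

n(C) = 0.4598/12.01 = 0.03828, n(H) = 0.06432/1.008 = 0.06381, n(N) = 0.3576/14.01 = 0.02552
Ratios (÷ 0.02552): C 1.500, H 2.500, N 1.000
Multiply by 2: C 3.00, H 5.00, N 2.00 → C3H5N2
Empirical-formula mass = 69.09 g/mol
n = 280 / 69.09 = 4.05 ≈ 4
Molecular formula = (C3H5N2)×4 = C12H20N8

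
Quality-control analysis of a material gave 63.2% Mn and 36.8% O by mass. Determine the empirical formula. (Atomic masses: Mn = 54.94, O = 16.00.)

Assume 100 g: 63.2 g Mn, 36.8 g O.
Moles — Mn: 63.2 / 54.94 = 1.15 mol; O: 36.8 / 16.00 = 2.3 mol
Divide by the smallest (1.15 mol Mn): Mn 1.000, O 1.999
≈ 1:2 → MnO2

MnO2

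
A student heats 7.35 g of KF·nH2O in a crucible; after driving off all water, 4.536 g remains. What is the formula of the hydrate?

KF·2H2O

Mass of water lost = 7.35 − 4.536 = 2.814 g → 2.814 / 18.02 = 0.1562 mol H2O
Molar mass of KF = 58.10 g/mol → mol KF = 4.536 / 58.10 = 0.07807
n = 0.1562 / 0.07807 = 2.00 ≈ 2 → KF·2H2O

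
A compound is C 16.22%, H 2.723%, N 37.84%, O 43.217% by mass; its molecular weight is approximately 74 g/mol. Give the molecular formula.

Assume 100 g: 16.22 g C, 2.723 g H, 37.84 g N, 43.217 g O.
n(C) = 16.22/12.01 = 1.351, n(H) = 2.723/1.008 = 2.701, n(N) = 37.84/14.01 = 2.701, n(O) = 43.217/16.00 = 2.701
Divide by the smallest (1.351 mol C): C 1.000, H 2.000, N 2.000, O 2.000
→ CH2N2O2
Empirical-formula mass = 74.05 g/mol
n = 74 / 74.05 = 1.00 ≈ 1
Molecular formula = empirical formula = CH2N2O2

CH2N2O2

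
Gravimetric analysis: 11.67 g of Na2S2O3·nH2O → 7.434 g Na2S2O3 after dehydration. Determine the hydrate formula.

Mass of water lost = 11.67 − 7.434 = 4.236 g → 4.236 / 18.02 = 0.2351 mol H2O
Molar mass of Na2S2O3 = 158.12 g/mol → mol Na2S2O3 = 7.434 / 158.12 = 0.04701
n = 0.2351 / 0.04701 = 5.00 ≈ 5 → Na2S2O3·5H2O

Na2S2O3·5H2O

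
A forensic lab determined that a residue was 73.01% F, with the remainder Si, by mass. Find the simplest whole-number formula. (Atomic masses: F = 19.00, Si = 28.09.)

F4Si

Assume 100 g: 73.01 g F, 26.99 g Si.
Moles — F: 73.01 / 19.00 = 3.843 mol; Si: 26.99 / 28.09 = 0.9608 mol
Divide by the smallest (0.9608 mol Si): F 3.999, Si 1.000
≈ 4:1 → F4Si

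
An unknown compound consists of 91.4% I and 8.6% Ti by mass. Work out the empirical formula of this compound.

Assume 100 g: 91.4 g I, 8.6 g Ti.
n(I) = 91.4/126.90 = 0.7203, n(Ti) = 8.6/47.87 = 0.1797
Ratios (÷ 0.1797): I 4.009, Ti 1.000
→ I4Ti

I4Ti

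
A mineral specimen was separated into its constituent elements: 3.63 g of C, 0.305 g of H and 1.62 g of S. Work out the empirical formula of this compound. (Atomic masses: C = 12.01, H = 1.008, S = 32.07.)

C6H6S

Moles — C: 3.63 / 12.01 = 0.3022 mol; H: 0.305 / 1.008 = 0.3026 mol; S: 1.62 / 32.07 = 0.05051 mol
Divide by the smallest (0.05051 mol S): C 5.983, H 5.990, S 1.000
≈ 6:6:1 → C6H6S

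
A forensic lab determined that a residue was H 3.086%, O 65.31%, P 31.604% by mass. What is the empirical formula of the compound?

Assume 100 g: 3.086 g H, 65.31 g O, 31.604 g P.
n(H) = 3.086/1.008 = 3.062, n(O) = 65.31/16.00 = 4.082, n(P) = 31.604/30.97 = 1.02
Smallest is P at 1.02 mol; normalising gives H 3.000, O 4.000, P 1.000
≈ 3:4:1 → H3O4P

H3O4P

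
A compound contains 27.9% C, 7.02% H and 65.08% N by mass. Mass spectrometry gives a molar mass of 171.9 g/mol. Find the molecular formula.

Assume 100 g: 27.9 g C, 7.02 g H, 65.08 g N.
C: 27.9 g ÷ 12.01 g/mol = 2.323 mol
H: 7.02 g ÷ 1.008 g/mol = 6.964 mol
N: 65.08 g ÷ 14.01 g/mol = 4.645 mol
Divide by the smallest (2.323 mol C): C 1.000, H 2.998, N 2.000
≈ 1:3:2 → CH3N2
Empirical-formula mass = 43.05 g/mol
n = 171.9 / 43.05 = 3.99 ≈ 4
Molecular formula = (CH3N2)×4 = C4H12N8

C4H12N8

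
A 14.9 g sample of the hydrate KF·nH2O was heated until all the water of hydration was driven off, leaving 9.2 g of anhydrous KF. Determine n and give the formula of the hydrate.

KF·2H2O

Mass of water lost = 14.9 − 9.2 = 5.7 g → 5.7 / 18.02 = 0.3163 mol H2O
Molar mass of KF = 58.10 g/mol → mol KF = 9.2 / 58.10 = 0.1583
n = 0.3163 / 0.1583 = 2.00 ≈ 2 → KF·2H2O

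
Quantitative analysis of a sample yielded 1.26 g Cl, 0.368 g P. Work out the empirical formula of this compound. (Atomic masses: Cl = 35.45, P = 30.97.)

Moles — Cl: 1.26 / 35.45 = 0.03554 mol; P: 0.368 / 30.97 = 0.01188 mol
Ratios (÷ 0.01188): Cl 2.991, P 1.000
≈ 3:1 → Cl3P

Cl3P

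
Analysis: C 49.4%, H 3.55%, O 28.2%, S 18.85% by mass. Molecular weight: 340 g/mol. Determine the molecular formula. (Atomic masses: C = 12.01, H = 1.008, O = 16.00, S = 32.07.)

C14H12O6S2

Assume 100 g: 49.4 g C, 3.55 g H, 28.2 g O, 18.85 g S.
Moles — C: 49.4 / 12.01 = 4.113 mol; H: 3.55 / 1.008 = 3.522 mol; O: 28.2 / 16.00 = 1.762 mol; S: 18.85 / 32.07 = 0.5878 mol
Divide by the smallest (0.5878 mol S): C 6.998, H 5.992, O 2.999, S 1.000
≈ 7:6:3:1 → C7H6O3S
Empirical-formula mass = 170.19 g/mol
n = 340 / 170.19 = 2.00 ≈ 2
Molecular formula = (C7H6O3S)×2 = C14H12O6S2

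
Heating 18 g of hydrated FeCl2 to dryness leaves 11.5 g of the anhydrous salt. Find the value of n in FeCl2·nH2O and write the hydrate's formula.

Mass of water lost = 18 − 11.5 = 6.5 g → 6.5 / 18.02 = 0.3607 mol H2O
Molar mass of FeCl2 = 126.75 g/mol → mol FeCl2 = 11.5 / 126.75 = 0.09073
n = 0.3607 / 0.09073 = 3.98 ≈ 4 → FeCl2·4H2O

FeCl2·4H2O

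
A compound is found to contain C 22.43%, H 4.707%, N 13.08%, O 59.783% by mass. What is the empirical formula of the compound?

Assume 100 g: 22.43 g C, 4.707 g H, 13.08 g N, 59.783 g O.
C: 22.43 g ÷ 12.01 g/mol = 1.868 mol
H: 4.707 g ÷ 1.008 g/mol = 4.67 mol
N: 13.08 g ÷ 14.01 g/mol = 0.9336 mol
O: 59.783 g ÷ 16.00 g/mol = 3.736 mol
Ratios (÷ 0.9336): C 2.000, H 5.002, N 1.000, O 4.002
Ratio ≈ 2:5:1:4, so the empirical formula is C2H5NO4

C2H5NO4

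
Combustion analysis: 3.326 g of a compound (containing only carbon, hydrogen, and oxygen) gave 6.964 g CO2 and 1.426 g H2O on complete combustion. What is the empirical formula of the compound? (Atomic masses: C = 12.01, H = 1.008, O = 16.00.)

mol C = 6.964 / 44.01 = 0.1582; mass C = 0.1582 × 12.01 = 1.900 g
mol H = 2 × (1.426 / 18.02) = 0.1583; mass H = 0.1583 × 1.008 = 0.1595 g
mass O = 3.326 − (2.060) = 1.266 g → mol O = 0.07913
Smallest is O at 0.07913 mol; normalising gives C 2.000, H 2.000, O 1.000
≈ 2:2:1 → C2H2O

C2H2O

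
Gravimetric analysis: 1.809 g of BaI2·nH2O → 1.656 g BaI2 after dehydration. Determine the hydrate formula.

BaI2·2H2O

Mass of water lost = 1.809 − 1.656 = 0.153 g → 0.153 / 18.02 = 0.008491 mol H2O
Molar mass of BaI2 = 391.13 g/mol → mol BaI2 = 1.656 / 391.13 = 0.004234
n = 0.008491 / 0.004234 = 2.01 ≈ 2 → BaI2·2H2O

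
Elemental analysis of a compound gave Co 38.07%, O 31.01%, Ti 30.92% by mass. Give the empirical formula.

CoO3Ti

Assume 100 g: 38.07 g Co, 31.01 g O, 30.92 g Ti.
Co: 38.07 g ÷ 58.93 g/mol = 0.646 mol
O: 31.01 g ÷ 16.00 g/mol = 1.938 mol
Ti: 30.92 g ÷ 47.87 g/mol = 0.6459 mol
Divide by the smallest (0.6459 mol Ti): Co 1.000, O 3.001, Ti 1.000
Ratio ≈ 1:3:1, so the empirical formula is CoO3Ti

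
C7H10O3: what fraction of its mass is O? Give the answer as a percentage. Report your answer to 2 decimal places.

33.77%

Molar mass = 7(12.01) + 10(1.008) + 3(16.00) = 142.150 g/mol
Mass of O per mole = 3 × 16.00 = 48.000 g
% O = 48.000 / 142.150 × 100 = 33.77%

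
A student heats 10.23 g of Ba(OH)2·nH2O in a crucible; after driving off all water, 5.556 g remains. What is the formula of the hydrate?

Mass of water lost = 10.23 − 5.556 = 4.674 g → 4.674 / 18.02 = 0.2594 mol H2O
Molar mass of Ba(OH)2 = 171.35 g/mol → mol Ba(OH)2 = 5.556 / 171.35 = 0.03243
n = 0.2594 / 0.03243 = 8.00 ≈ 8 → Ba(OH)2·8H2O

Ba(OH)2·8H2O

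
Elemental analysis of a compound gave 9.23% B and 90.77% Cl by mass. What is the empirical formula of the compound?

Assume 100 g: 9.23 g B, 90.77 g Cl.
Moles — B: 9.23 / 10.81 = 0.8538 mol; Cl: 90.77 / 35.45 = 2.561 mol
Divide by the smallest (0.8538 mol B): B 1.000, Cl 2.999
Ratio ≈ 1:3, so the empirical formula is BCl3

BCl3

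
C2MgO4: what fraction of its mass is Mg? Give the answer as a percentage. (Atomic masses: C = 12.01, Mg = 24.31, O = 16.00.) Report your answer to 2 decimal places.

21.64%

Molar mass = 2(12.01) + 1(24.31) + 4(16.00) = 112.330 g/mol
Mass of Mg per mole = 1 × 24.31 = 24.310 g
% Mg = 24.310 / 112.330 × 100 = 21.64%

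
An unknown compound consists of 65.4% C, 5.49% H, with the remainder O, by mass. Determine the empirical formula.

Assume 100 g: 65.4 g C, 5.49 g H, 29.11 g O.
n(C) = 65.4/12.01 = 5.445, n(H) = 5.49/1.008 = 5.446, n(O) = 29.11/16.00 = 1.819
Ratios (÷ 1.819): C 2.993, H 2.994, O 1.000
Ratio ≈ 3:3:1, so the empirical formula is C3H3O

C3H3O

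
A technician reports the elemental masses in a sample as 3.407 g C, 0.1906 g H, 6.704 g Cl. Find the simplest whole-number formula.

C3H2Cl2

C: 3.407 g ÷ 12.01 g/mol = 0.2837 mol
H: 0.1906 g ÷ 1.008 g/mol = 0.1891 mol
Cl: 6.704 g ÷ 35.45 g/mol = 0.1891 mol
Smallest is H at 0.1891 mol; normalising gives C 1.500, H 1.000, Cl 1.000
Multiply by 2: C 3.00, H 2.00, Cl 2.00 → C3H2Cl2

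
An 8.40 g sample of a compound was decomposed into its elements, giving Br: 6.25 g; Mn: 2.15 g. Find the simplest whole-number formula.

Br: 6.25 g ÷ 79.90 g/mol = 0.07822 mol
Mn: 2.15 g ÷ 54.94 g/mol = 0.03913 mol
Ratios (÷ 0.03913): Br 1.999, Mn 1.000
→ Br2Mn

Br2Mn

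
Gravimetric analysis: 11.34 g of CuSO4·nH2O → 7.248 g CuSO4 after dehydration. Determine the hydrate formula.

CuSO4·5H2O

Mass of water lost = 11.34 − 7.248 = 4.092 g → 4.092 / 18.02 = 0.2271 mol H2O
Molar mass of CuSO4 = 159.62 g/mol → mol CuSO4 = 7.248 / 159.62 = 0.04541
n = 0.2271 / 0.04541 = 5.00 ≈ 5 → CuSO4·5H2O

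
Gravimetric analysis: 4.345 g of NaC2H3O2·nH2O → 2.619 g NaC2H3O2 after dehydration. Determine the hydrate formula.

NaC2H3O2·3H2O

Mass of water lost = 4.345 − 2.619 = 1.726 g → 1.726 / 18.02 = 0.09578 mol H2O
Molar mass of NaC2H3O2 = 82.03 g/mol → mol NaC2H3O2 = 2.619 / 82.03 = 0.03193
n = 0.09578 / 0.03193 = 3.00 ≈ 3 → NaC2H3O2·3H2O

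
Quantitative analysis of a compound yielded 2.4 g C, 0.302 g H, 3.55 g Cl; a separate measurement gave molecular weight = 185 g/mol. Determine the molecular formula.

C6H9Cl3

Moles — C: 2.4 / 12.01 = 0.1998 mol; H: 0.302 / 1.008 = 0.2996 mol; Cl: 3.55 / 35.45 = 0.1001 mol
Ratios (÷ 0.1001): C 1.996, H 2.992, Cl 1.000
Ratio ≈ 2:3:1, so the empirical formula is C2H3Cl
Empirical-formula mass = 62.49 g/mol
n = 185 / 62.49 = 2.96 ≈ 3
Molecular formula = (C2H3Cl)×3 = C6H9Cl3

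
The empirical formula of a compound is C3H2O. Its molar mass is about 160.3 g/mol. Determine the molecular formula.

Empirical-formula mass = 54.05 g/mol
n = 160.3 / 54.05 = 2.97 ≈ 3
Molecular formula = (C3H2O)3 = C9H6O3

C9H6O3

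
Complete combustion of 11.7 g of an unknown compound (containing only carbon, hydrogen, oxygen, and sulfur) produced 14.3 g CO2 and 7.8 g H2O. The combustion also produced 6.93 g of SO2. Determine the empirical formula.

C3H8O2S

mol C = 14.3 / 44.01 = 0.3249; mass C = 0.3249 × 12.01 = 3.902 g
mol H = 2 × (7.8 / 18.02) = 0.8657; mass H = 0.8657 × 1.008 = 0.8726 g
mol S = 6.93 / 64.07 = 0.1082; mass S = 3.469 g
mass O = 11.7 − (8.244) = 3.456 g → mol O = 0.2160
Smallest is S at 0.1082 mol; normalising gives C 3.004, H 8.004, O 1.997, S 1.000
→ C3H8O2S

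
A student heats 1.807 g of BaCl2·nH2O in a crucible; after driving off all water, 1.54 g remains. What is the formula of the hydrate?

BaCl2·2H2O

Mass of water lost = 1.807 − 1.54 = 0.267 g → 0.267 / 18.02 = 0.01482 mol H2O
Molar mass of BaCl2 = 208.23 g/mol → mol BaCl2 = 1.54 / 208.23 = 0.007396
n = 0.01482 / 0.007396 = 2.00 ≈ 2 → BaCl2·2H2O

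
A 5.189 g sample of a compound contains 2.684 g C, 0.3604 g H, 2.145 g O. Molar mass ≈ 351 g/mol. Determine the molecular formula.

C15H24O9

n(C) = 2.684/12.01 = 0.2235, n(H) = 0.3604/1.008 = 0.3575, n(O) = 2.145/16.00 = 0.1341
Ratios (÷ 0.1341): C 1.667, H 2.667, O 1.000
Multiply by 3: C 5.00, H 8.00, O 3.00 → C5H8O3
Empirical-formula mass = 116.11 g/mol
n = 351 / 116.11 = 3.02 ≈ 3
Molecular formula = (C5H8O3)×3 = C15H24O9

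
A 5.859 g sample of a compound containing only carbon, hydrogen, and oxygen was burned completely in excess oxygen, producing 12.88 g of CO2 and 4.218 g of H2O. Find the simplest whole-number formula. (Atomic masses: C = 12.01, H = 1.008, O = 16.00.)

mol C = 12.88 / 44.01 = 0.2927; mass C = 0.2927 × 12.01 = 3.515 g
mol H = 2 × (4.218 / 18.02) = 0.4681; mass H = 0.4681 × 1.008 = 0.4719 g
mass O = 5.859 − (3.987) = 1.872 g → mol O = 0.1170
Ratios (÷ 0.117): C 2.501, H 4.001, O 1.000
Multiply by 2: C 5.00, H 8.00, O 2.00 → C5H8O2

C5H8O2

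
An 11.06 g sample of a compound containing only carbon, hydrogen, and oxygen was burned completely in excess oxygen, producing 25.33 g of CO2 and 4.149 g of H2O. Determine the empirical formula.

C5H4O2

mol C = 25.33 / 44.01 = 0.5756; mass C = 0.5756 × 12.01 = 6.912 g
mol H = 2 × (4.149 / 18.02) = 0.4605; mass H = 0.4605 × 1.008 = 0.4642 g
mass O = 11.06 − (7.377) = 3.683 g → mol O = 0.2302
Ratios (÷ 0.2302): C 2.500, H 2.000, O 1.000
Multiply by 2: C 5.00, H 4.00, O 2.00 → C5H4O2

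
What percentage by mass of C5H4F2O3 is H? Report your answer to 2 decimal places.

Molar mass = 5(12.01) + 4(1.008) + 2(19.00) + 3(16.00) = 150.082 g/mol
Mass of H per mole = 4 × 1.008 = 4.032 g
% H = 4.032 / 150.082 × 100 = 2.69%

2.69%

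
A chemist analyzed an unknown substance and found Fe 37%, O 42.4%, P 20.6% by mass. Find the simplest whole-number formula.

Assume 100 g: 37 g Fe, 42.4 g O, 20.6 g P.
Fe: 37 g ÷ 55.85 g/mol = 0.6625 mol
O: 42.4 g ÷ 16.00 g/mol = 2.65 mol
P: 20.6 g ÷ 30.97 g/mol = 0.6652 mol
Smallest is Fe at 0.6625 mol; normalising gives Fe 1.000, O 4.000, P 1.004
≈ 1:4:1 → FeO4P

FeO4P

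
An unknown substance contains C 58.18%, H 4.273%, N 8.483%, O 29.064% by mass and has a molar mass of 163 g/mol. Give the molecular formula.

C8H7NO3

Assume 100 g: 58.18 g C, 4.273 g H, 8.483 g N, 29.064 g O.
n(C) = 58.18/12.01 = 4.844, n(H) = 4.273/1.008 = 4.239, n(N) = 8.483/14.01 = 0.6055, n(O) = 29.064/16.00 = 1.817
Divide by the smallest (0.6055 mol N): C 8.001, H 7.001, N 1.000, O 3.000
Ratio ≈ 8:7:1:3, so the empirical formula is C8H7NO3
Empirical-formula mass = 165.15 g/mol
n = 163 / 165.15 = 0.99 ≈ 1
Molecular formula = empirical formula = C8H7NO3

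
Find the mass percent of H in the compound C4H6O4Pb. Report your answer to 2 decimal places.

Molar mass = 4(12.01) + 6(1.008) + 4(16.00) + 1(207.2) = 325.288 g/mol
Mass of H per mole = 6 × 1.008 = 6.048 g
% H = 6.048 / 325.288 × 100 = 1.86%

1.86%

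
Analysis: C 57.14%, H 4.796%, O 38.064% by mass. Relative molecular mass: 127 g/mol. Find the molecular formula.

Assume 100 g: 57.14 g C, 4.796 g H, 38.064 g O.
n(C) = 57.14/12.01 = 4.758, n(H) = 4.796/1.008 = 4.758, n(O) = 38.064/16.00 = 2.379
Divide by the smallest (2.379 mol O): C 2.000, H 2.000, O 1.000
Ratio ≈ 2:2:1, so the empirical formula is C2H2O
Empirical-formula mass = 42.04 g/mol
n = 127 / 42.04 = 3.02 ≈ 3
Molecular formula = (C2H2O)×3 = C6H6O3

C6H6O3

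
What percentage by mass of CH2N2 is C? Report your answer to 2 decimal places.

Molar mass = 1(12.01) + 2(1.008) + 2(14.01) = 42.046 g/mol
Mass of C per mole = 1 × 12.01 = 12.010 g
% C = 12.010 / 42.046 × 100 = 28.56%

28.56%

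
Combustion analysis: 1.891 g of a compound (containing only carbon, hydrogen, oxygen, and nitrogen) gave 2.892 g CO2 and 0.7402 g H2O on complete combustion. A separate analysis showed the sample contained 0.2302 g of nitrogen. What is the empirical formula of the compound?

mol C = 2.892 / 44.01 = 0.06571; mass C = 0.06571 × 12.01 = 0.7892 g
mol H = 2 × (0.7402 / 18.02) = 0.08215; mass H = 0.08215 × 1.008 = 0.08281 g
mol N = 0.2302 / 14.01 = 0.01643
mass O = 1.891 − (1.102) = 0.7888 g → mol O = 0.04930
Divide by the smallest (0.01643 mol N): C 3.999, H 5.000, N 1.000, O 3.000
≈ 4:5:1:3 → C4H5NO3

C4H5NO3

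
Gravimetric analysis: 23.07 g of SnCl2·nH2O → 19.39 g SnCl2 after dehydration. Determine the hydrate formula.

SnCl2·2H2O

Mass of water lost = 23.07 − 19.39 = 3.68 g → 3.68 / 18.02 = 0.2042 mol H2O
Molar mass of SnCl2 = 189.61 g/mol → mol SnCl2 = 19.39 / 189.61 = 0.1023
n = 0.2042 / 0.1023 = 2.00 ≈ 2 → SnCl2·2H2O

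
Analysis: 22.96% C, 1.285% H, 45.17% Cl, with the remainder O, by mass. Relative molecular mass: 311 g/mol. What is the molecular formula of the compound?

C6H4Cl4O6

Assume 100 g: 22.96 g C, 1.285 g H, 45.17 g Cl, 30.585 g O.
Moles — C: 22.96 / 12.01 = 1.912 mol; H: 1.285 / 1.008 = 1.275 mol; Cl: 45.17 / 35.45 = 1.274 mol; O: 30.585 / 16.00 = 1.912 mol
Ratios (÷ 1.274): C 1.500, H 1.000, Cl 1.000, O 1.500
Multiply by 2: C 3.00, H 2.00, Cl 2.00, O 3.00 → C3H2Cl2O3
Empirical-formula mass = 156.95 g/mol
n = 311 / 156.95 = 1.98 ≈ 2
Molecular formula = (C3H2Cl2O3)×2 = C6H4Cl4O6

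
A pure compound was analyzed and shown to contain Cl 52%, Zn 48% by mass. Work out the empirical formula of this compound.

Cl2Zn

Assume 100 g: 52 g Cl, 48 g Zn.
Moles — Cl: 52 / 35.45 = 1.467 mol; Zn: 48 / 65.38 = 0.7342 mol
Ratios (÷ 0.7342): Cl 1.998, Zn 1.000
Ratio ≈ 2:1, so the empirical formula is Cl2Zn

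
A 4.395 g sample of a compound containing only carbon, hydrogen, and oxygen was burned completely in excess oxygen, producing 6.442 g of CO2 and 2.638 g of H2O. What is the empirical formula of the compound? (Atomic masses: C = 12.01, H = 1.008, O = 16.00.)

CH2O

mol C = 6.442 / 44.01 = 0.1464; mass C = 0.1464 × 12.01 = 1.758 g
mol H = 2 × (2.638 / 18.02) = 0.2928; mass H = 0.2928 × 1.008 = 0.2951 g
mass O = 4.395 − (2.053) = 2.342 g → mol O = 0.1464
Ratios (÷ 0.1464): C 1.000, H 2.000, O 1.000
→ CH2O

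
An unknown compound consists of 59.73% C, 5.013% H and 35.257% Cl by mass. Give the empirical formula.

C5H5Cl

Assume 100 g: 59.73 g C, 5.013 g H, 35.257 g Cl.
Moles — C: 59.73 / 12.01 = 4.973 mol; H: 5.013 / 1.008 = 4.973 mol; Cl: 35.257 / 35.45 = 0.9946 mol
Ratios (÷ 0.9946): C 5.001, H 5.000, Cl 1.000
Ratio ≈ 5:5:1, so the empirical formula is C5H5Cl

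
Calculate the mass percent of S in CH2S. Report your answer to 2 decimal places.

Molar mass = 1(12.01) + 2(1.008) + 1(32.07) = 46.096 g/mol
Mass of S per mole = 1 × 32.07 = 32.070 g
% S = 32.070 / 46.096 × 100 = 69.57%

69.57%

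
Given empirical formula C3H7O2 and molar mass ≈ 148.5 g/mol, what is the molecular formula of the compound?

Empirical-formula mass = 75.09 g/mol
n = 148.5 / 75.09 = 1.98 ≈ 2
Molecular formula = (C3H7O2)2 = C6H14O4

C6H14O4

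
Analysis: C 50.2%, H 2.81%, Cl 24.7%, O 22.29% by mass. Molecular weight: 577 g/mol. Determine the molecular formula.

C24H16Cl4O8

Assume 100 g: 50.2 g C, 2.81 g H, 24.7 g Cl, 22.29 g O.
n(C) = 50.2/12.01 = 4.18, n(H) = 2.81/1.008 = 2.788, n(Cl) = 24.7/35.45 = 0.6968, n(O) = 22.29/16.00 = 1.393
Smallest is Cl at 0.6968 mol; normalising gives C 5.999, H 4.001, Cl 1.000, O 1.999
≈ 6:4:1:2 → C6H4ClO2
Empirical-formula mass = 143.54 g/mol
n = 577 / 143.54 = 4.02 ≈ 4
Molecular formula = (C6H4ClO2)×4 = C24H16Cl4O8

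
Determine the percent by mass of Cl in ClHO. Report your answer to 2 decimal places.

67.58%

Molar mass = 1(35.45) + 1(1.008) + 1(16.00) = 52.458 g/mol
Mass of Cl per mole = 1 × 35.45 = 35.450 g
% Cl = 35.450 / 52.458 × 100 = 67.58%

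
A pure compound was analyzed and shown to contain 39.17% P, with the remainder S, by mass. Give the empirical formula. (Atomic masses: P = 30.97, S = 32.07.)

Assume 100 g: 39.17 g P, 60.83 g S.
Moles — P: 39.17 / 30.97 = 1.265 mol; S: 60.83 / 32.07 = 1.897 mol
Divide by the smallest (1.265 mol P): P 1.000, S 1.500
Scaling by 2: P 2.00, S 3.00 → P2S3

P2S3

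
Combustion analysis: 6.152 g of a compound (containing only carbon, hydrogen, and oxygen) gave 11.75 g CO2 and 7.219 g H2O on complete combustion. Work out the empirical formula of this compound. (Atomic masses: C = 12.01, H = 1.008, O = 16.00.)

C2H6O

mol C = 11.75 / 44.01 = 0.2670; mass C = 0.2670 × 12.01 = 3.206 g
mol H = 2 × (7.219 / 18.02) = 0.8012; mass H = 0.8012 × 1.008 = 0.8076 g
mass O = 6.152 − (4.014) = 2.138 g → mol O = 0.1336
Ratios (÷ 0.1336): C 1.998, H 5.996, O 1.000
→ C2H6O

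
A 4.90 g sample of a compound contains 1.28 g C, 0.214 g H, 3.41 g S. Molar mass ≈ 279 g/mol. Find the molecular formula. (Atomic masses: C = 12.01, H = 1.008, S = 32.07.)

C: 1.28 g ÷ 12.01 g/mol = 0.1066 mol
H: 0.214 g ÷ 1.008 g/mol = 0.2123 mol
S: 3.41 g ÷ 32.07 g/mol = 0.1063 mol
Smallest is S at 0.1063 mol; normalising gives C 1.002, H 1.997, S 1.000
≈ 1:2:1 → CH2S
Empirical-formula mass = 46.10 g/mol
n = 279 / 46.10 = 6.05 ≈ 6
Molecular formula = (CH2S)×6 = C6H12S6

C6H12S6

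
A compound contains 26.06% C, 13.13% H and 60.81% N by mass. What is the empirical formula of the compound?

CH6N2

Assume 100 g: 26.06 g C, 13.13 g H, 60.81 g N.
C: 26.06 g ÷ 12.01 g/mol = 2.17 mol
H: 13.13 g ÷ 1.008 g/mol = 13.03 mol
N: 60.81 g ÷ 14.01 g/mol = 4.34 mol
Ratios (÷ 2.17): C 1.000, H 6.003, N 2.000
→ CH6N2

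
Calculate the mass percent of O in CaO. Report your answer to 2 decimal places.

28.53%

Molar mass = 1(40.08) + 1(16.00) = 56.080 g/mol
Mass of O per mole = 1 × 16.00 = 16.000 g
% O = 16.000 / 56.080 × 100 = 28.53%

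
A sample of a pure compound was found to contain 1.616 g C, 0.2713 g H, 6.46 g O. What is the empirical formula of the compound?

CH2O3

Moles — C: 1.616 / 12.01 = 0.1346 mol; H: 0.2713 / 1.008 = 0.2691 mol; O: 6.46 / 16.00 = 0.4037 mol
Ratios (÷ 0.1346): C 1.000, H 2.000, O 3.001
Ratio ≈ 1:2:3, so the empirical formula is CH2O3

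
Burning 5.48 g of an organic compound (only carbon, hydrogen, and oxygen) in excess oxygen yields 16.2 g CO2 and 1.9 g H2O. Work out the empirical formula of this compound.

C7H4O

mol C = 16.2 / 44.01 = 0.3681; mass C = 0.3681 × 12.01 = 4.421 g
mol H = 2 × (1.9 / 18.02) = 0.2109; mass H = 0.2109 × 1.008 = 0.2126 g
mass O = 5.48 − (4.633) = 0.8466 g → mol O = 0.05291
Ratios (÷ 0.05291): C 6.957, H 3.985, O 1.000
≈ 7:4:1 → C7H4O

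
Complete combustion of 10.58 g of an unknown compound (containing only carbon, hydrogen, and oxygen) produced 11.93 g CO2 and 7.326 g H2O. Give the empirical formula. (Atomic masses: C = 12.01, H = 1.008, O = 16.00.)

mol C = 11.93 / 44.01 = 0.2711; mass C = 0.2711 × 12.01 = 3.256 g
mol H = 2 × (7.326 / 18.02) = 0.8131; mass H = 0.8131 × 1.008 = 0.8196 g
mass O = 10.58 − (4.075) = 6.505 g → mol O = 0.4065
Smallest is C at 0.2711 mol; normalising gives C 1.000, H 3.000, O 1.500
×2: C 2.00, H 6.00, O 3.00 → C2H6O3

C2H6O3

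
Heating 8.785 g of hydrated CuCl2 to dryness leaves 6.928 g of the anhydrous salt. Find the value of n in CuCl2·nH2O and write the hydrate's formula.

Mass of water lost = 8.785 − 6.928 = 1.857 g → 1.857 / 18.02 = 0.1031 mol H2O
Molar mass of CuCl2 = 134.45 g/mol → mol CuCl2 = 6.928 / 134.45 = 0.05153
n = 0.1031 / 0.05153 = 2.00 ≈ 2 → CuCl2·2H2O

CuCl2·2H2O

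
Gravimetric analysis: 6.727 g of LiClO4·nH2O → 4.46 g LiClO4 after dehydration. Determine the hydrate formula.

Mass of water lost = 6.727 − 4.46 = 2.267 g → 2.267 / 18.02 = 0.1258 mol H2O
Molar mass of LiClO4 = 106.39 g/mol → mol LiClO4 = 4.46 / 106.39 = 0.04192
n = 0.1258 / 0.04192 = 3.00 ≈ 3 → LiClO4·3H2O

LiClO4·3H2O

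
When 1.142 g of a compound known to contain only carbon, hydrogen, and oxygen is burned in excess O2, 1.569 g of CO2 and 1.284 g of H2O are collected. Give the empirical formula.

mol C = 1.569 / 44.01 = 0.03565; mass C = 0.03565 × 12.01 = 0.4282 g
mol H = 2 × (1.284 / 18.02) = 0.1425; mass H = 0.1425 × 1.008 = 0.1436 g
mass O = 1.142 − (0.5718) = 0.5702 g → mol O = 0.03564
Smallest is O at 0.03564 mol; normalising gives C 1.000, H 3.999, O 1.000
≈ 1:4:1 → CH4O

CH4O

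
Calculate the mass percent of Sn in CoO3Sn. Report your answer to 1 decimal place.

Molar mass = 1(58.93) + 3(16.00) + 1(118.71) = 225.640 g/mol
Mass of Sn per mole = 1 × 118.71 = 118.710 g
% Sn = 118.710 / 225.640 × 100 = 52.6%

52.6%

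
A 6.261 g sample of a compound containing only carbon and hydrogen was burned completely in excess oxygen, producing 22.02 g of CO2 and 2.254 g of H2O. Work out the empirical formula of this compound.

mol C = 22.02 / 44.01 = 0.5003; mass C = 0.5003 × 12.01 = 6.009 g
mol H = 2 × (2.254 / 18.02) = 0.2502; mass H = 0.2502 × 1.008 = 0.2522 g
Divide by the smallest (0.2502 mol H): C 2.000, H 1.000
→ C2H

C2H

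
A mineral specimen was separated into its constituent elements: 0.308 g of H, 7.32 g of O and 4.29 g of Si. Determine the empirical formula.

H2O3Si

n(H) = 0.308/1.008 = 0.3056, n(O) = 7.32/16.00 = 0.4575, n(Si) = 4.29/28.09 = 0.1527
Divide by the smallest (0.1527 mol Si): H 2.001, O 2.996, Si 1.000
→ H2O3Si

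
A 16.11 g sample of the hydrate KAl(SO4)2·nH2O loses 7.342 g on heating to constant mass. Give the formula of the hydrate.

KAl(SO4)2·12H2O

Mass of anhydrous KAl(SO4)2 = 16.11 − 7.342 = 8.768 g
mol H2O = 7.342 / 18.02 = 0.4074
Molar mass of KAl(SO4)2 = 258.22 g/mol → mol KAl(SO4)2 = 8.768 / 258.22 = 0.03396
n = 0.4074 / 0.03396 = 12.00 ≈ 12 → KAl(SO4)2·12H2O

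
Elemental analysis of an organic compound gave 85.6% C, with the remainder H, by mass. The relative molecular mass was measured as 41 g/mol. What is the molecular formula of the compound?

C3H6

Assume 100 g: 85.6 g C, 14.4 g H.
C: 85.6 g ÷ 12.01 g/mol = 7.127 mol
H: 14.4 g ÷ 1.008 g/mol = 14.29 mol
Smallest is C at 7.127 mol; normalising gives C 1.000, H 2.004
≈ 1:2 → CH2
Empirical-formula mass = 14.03 g/mol
n = 41 / 14.03 = 2.92 ≈ 3
Molecular formula = (CH2)×3 = C3H6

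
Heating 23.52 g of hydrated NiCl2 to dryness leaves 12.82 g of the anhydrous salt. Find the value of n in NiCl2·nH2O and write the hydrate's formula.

NiCl2·6H2O

Mass of water lost = 23.52 − 12.82 = 10.7 g → 10.7 / 18.02 = 0.5938 mol H2O
Molar mass of NiCl2 = 129.59 g/mol → mol NiCl2 = 12.82 / 129.59 = 0.09893
n = 0.5938 / 0.09893 = 6.00 ≈ 6 → NiCl2·6H2O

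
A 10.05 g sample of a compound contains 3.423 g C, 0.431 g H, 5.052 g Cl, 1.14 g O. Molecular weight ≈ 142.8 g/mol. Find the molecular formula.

Moles — C: 3.423 / 12.01 = 0.285 mol; H: 0.431 / 1.008 = 0.4276 mol; Cl: 5.052 / 35.45 = 0.1425 mol; O: 1.14 / 16.00 = 0.07125 mol
Ratios (÷ 0.07125): C 4.000, H 6.001, Cl 2.000, O 1.000
Ratio ≈ 4:6:2:1, so the empirical formula is C4H6Cl2O
Empirical-formula mass = 140.99 g/mol
n = 142.8 / 140.99 = 1.01 ≈ 1
Molecular formula = empirical formula = C4H6Cl2O

C4H6Cl2O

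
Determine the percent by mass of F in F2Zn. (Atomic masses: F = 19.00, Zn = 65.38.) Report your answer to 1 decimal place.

36.8%

Molar mass = 2(19.00) + 1(65.38) = 103.380 g/mol
Mass of F per mole = 2 × 19.00 = 38.000 g
% F = 38.000 / 103.380 × 100 = 36.8%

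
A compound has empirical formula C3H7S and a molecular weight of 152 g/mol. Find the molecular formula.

Empirical-formula mass = 75.16 g/mol
n = 152 / 75.16 = 2.02 ≈ 2
Molecular formula = (C3H7S)2 = C6H14S2

C6H14S2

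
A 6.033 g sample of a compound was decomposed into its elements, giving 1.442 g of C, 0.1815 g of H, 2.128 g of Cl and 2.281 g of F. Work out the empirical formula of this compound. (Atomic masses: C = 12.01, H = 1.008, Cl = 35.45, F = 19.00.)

C: 1.442 g ÷ 12.01 g/mol = 0.1201 mol
H: 0.1815 g ÷ 1.008 g/mol = 0.1801 mol
Cl: 2.128 g ÷ 35.45 g/mol = 0.06003 mol
F: 2.281 g ÷ 19.00 g/mol = 0.1201 mol
Ratios (÷ 0.06003): C 2.000, H 3.000, Cl 1.000, F 2.000
Ratio ≈ 2:3:1:2, so the empirical formula is C2H3ClF2

C2H3ClF2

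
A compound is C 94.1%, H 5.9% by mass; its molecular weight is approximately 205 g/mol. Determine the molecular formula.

C16H12

Assume 100 g: 94.1 g C, 5.9 g H.
n(C) = 94.1/12.01 = 7.835, n(H) = 5.9/1.008 = 5.853
Divide by the smallest (5.853 mol H): C 1.339, H 1.000
Scaling by 3: C 4.02, H 3.00 → C4H3
Empirical-formula mass = 51.06 g/mol
n = 205 / 51.06 = 4.01 ≈ 4
Molecular formula = (C4H3)×4 = C16H12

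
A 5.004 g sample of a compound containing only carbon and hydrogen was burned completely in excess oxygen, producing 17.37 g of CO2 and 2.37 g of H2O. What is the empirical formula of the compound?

C3H2

mol C = 17.37 / 44.01 = 0.3947; mass C = 0.3947 × 12.01 = 4.740 g
mol H = 2 × (2.37 / 18.02) = 0.2630; mass H = 0.2630 × 1.008 = 0.2651 g
Smallest is H at 0.263 mol; normalising gives C 1.500, H 1.000
Scaling by 2: C 3.00, H 2.00 → C3H2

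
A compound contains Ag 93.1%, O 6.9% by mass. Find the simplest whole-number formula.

Assume 100 g: 93.1 g Ag, 6.9 g O.
Ag: 93.1 g ÷ 107.87 g/mol = 0.8631 mol
O: 6.9 g ÷ 16.00 g/mol = 0.4313 mol
Ratios (÷ 0.4313): Ag 2.001, O 1.000
Ratio ≈ 2:1, so the empirical formula is Ag2O

Ag2O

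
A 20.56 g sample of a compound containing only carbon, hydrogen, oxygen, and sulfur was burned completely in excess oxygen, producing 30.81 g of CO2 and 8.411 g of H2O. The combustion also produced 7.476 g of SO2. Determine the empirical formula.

C6H8O4S

mol C = 30.81 / 44.01 = 0.7001; mass C = 0.7001 × 12.01 = 8.408 g
mol H = 2 × (8.411 / 18.02) = 0.9335; mass H = 0.9335 × 1.008 = 0.9410 g
mol S = 7.476 / 64.07 = 0.1167; mass S = 3.742 g
mass O = 20.56 − (13.09) = 7.469 g → mol O = 0.4668
Divide by the smallest (0.1167 mol S): C 6.000, H 8.000, O 4.001, S 1.000
→ C6H8O4S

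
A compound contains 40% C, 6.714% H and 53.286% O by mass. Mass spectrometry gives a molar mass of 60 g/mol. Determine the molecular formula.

C2H4O2

Assume 100 g: 40 g C, 6.714 g H, 53.286 g O.
Moles — C: 40 / 12.01 = 3.331 mol; H: 6.714 / 1.008 = 6.661 mol; O: 53.286 / 16.00 = 3.33 mol
Smallest is O at 3.33 mol; normalising gives C 1.000, H 2.000, O 1.000
Ratio ≈ 1:2:1, so the empirical formula is CH2O
Empirical-formula mass = 30.03 g/mol
n = 60 / 30.03 = 2.00 ≈ 2
Molecular formula = (CH2O)×2 = C2H4O2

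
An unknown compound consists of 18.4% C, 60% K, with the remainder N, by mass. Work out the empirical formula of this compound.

Assume 100 g: 18.4 g C, 60 g K, 21.6 g N.
C: 18.4 g ÷ 12.01 g/mol = 1.532 mol
K: 60 g ÷ 39.10 g/mol = 1.535 mol
N: 21.6 g ÷ 14.01 g/mol = 1.542 mol
Smallest is C at 1.532 mol; normalising gives C 1.000, K 1.002, N 1.006
Ratio ≈ 1:1:1, so the empirical formula is CKN

CKN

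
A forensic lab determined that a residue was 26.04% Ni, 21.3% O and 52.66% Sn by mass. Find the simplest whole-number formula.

Assume 100 g: 26.04 g Ni, 21.3 g O, 52.66 g Sn.
n(Ni) = 26.04/58.69 = 0.4437, n(O) = 21.3/16.00 = 1.331, n(Sn) = 52.66/118.71 = 0.4436
Ratios (÷ 0.4436): Ni 1.000, O 3.001, Sn 1.000
→ NiO3Sn

NiO3Sn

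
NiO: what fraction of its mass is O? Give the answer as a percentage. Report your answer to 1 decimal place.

21.4%

Molar mass = 1(58.69) + 1(16.00) = 74.690 g/mol
Mass of O per mole = 1 × 16.00 = 16.000 g
% O = 16.000 / 74.690 × 100 = 21.4%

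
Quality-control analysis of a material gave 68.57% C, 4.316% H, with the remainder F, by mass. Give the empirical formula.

C4H3F

Assume 100 g: 68.57 g C, 4.316 g H, 27.114 g F.
n(C) = 68.57/12.01 = 5.709, n(H) = 4.316/1.008 = 4.282, n(F) = 27.114/19.00 = 1.427
Ratios (÷ 1.427): C 4.001, H 3.000, F 1.000
→ C4H3F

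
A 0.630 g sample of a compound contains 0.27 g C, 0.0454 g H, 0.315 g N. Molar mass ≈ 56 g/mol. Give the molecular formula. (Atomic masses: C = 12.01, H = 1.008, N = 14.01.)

Moles — C: 0.27 / 12.01 = 0.02248 mol; H: 0.0454 / 1.008 = 0.04504 mol; N: 0.315 / 14.01 = 0.02248 mol
Divide by the smallest (0.02248 mol C): C 1.000, H 2.003, N 1.000
Ratio ≈ 1:2:1, so the empirical formula is CH2N
Empirical-formula mass = 28.04 g/mol
n = 56 / 28.04 = 2.00 ≈ 2
Molecular formula = (CH2N)×2 = C2H4N2

C2H4N2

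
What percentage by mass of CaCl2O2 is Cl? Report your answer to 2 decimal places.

49.59%

Molar mass = 1(40.08) + 2(35.45) + 2(16.00) = 142.980 g/mol
Mass of Cl per mole = 2 × 35.45 = 70.900 g
% Cl = 70.900 / 142.980 × 100 = 49.59%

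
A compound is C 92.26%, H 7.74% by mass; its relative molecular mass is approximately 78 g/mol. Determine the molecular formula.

Assume 100 g: 92.26 g C, 7.74 g H.
n(C) = 92.26/12.01 = 7.682, n(H) = 7.74/1.008 = 7.679
Divide by the smallest (7.679 mol H): C 1.000, H 1.000
Ratio ≈ 1:1, so the empirical formula is CH
Empirical-formula mass = 13.02 g/mol
n = 78 / 13.02 = 5.99 ≈ 6
Molecular formula = (CH)×6 = C6H6

C6H6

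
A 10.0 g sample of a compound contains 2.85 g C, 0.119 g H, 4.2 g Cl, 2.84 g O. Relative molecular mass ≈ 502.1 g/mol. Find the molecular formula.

C12H6Cl6O9

n(C) = 2.85/12.01 = 0.2373, n(H) = 0.119/1.008 = 0.1181, n(Cl) = 4.2/35.45 = 0.1185, n(O) = 2.84/16.00 = 0.1775
Smallest is H at 0.1181 mol; normalising gives C 2.010, H 1.000, Cl 1.004, O 1.504
×2: C 4.02, H 2.00, Cl 2.01, O 3.01 → C4H2Cl2O3
Empirical-formula mass = 168.96 g/mol
n = 502.1 / 168.96 = 2.97 ≈ 3
Molecular formula = (C4H2Cl2O3)×3 = C12H6Cl6O9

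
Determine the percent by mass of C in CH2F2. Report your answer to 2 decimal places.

Molar mass = 1(12.01) + 2(1.008) + 2(19.00) = 52.026 g/mol
Mass of C per mole = 1 × 12.01 = 12.010 g
% C = 12.010 / 52.026 × 100 = 23.08%

23.08%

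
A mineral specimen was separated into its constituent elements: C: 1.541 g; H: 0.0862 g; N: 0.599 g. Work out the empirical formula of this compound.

n(C) = 1.541/12.01 = 0.1283, n(H) = 0.0862/1.008 = 0.08552, n(N) = 0.599/14.01 = 0.04276
Ratios (÷ 0.04276): C 3.001, H 2.000, N 1.000
≈ 3:2:1 → C3H2N

C3H2N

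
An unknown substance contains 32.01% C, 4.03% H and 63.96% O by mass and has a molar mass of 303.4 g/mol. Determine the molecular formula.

C8H12O12

Assume 100 g: 32.01 g C, 4.03 g H, 63.96 g O.
C: 32.01 g ÷ 12.01 g/mol = 2.665 mol
H: 4.03 g ÷ 1.008 g/mol = 3.998 mol
O: 63.96 g ÷ 16.00 g/mol = 3.998 mol
Smallest is C at 2.665 mol; normalising gives C 1.000, H 1.500, O 1.500
×2: C 2.00, H 3.00, O 3.00 → C2H3O3
Empirical-formula mass = 75.04 g/mol
n = 303.4 / 75.04 = 4.04 ≈ 4
Molecular formula = (C2H3O3)×4 = C8H12O12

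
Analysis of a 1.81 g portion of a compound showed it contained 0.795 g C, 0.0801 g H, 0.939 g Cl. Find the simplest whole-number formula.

C5H6Cl2

Moles — C: 0.795 / 12.01 = 0.06619 mol; H: 0.0801 / 1.008 = 0.07946 mol; Cl: 0.939 / 35.45 = 0.02649 mol
Divide by the smallest (0.02649 mol Cl): C 2.499, H 3.000, Cl 1.000
Scaling by 2: C 5.00, H 6.00, Cl 2.00 → C5H6Cl2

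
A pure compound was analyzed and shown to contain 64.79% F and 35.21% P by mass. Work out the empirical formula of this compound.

F3P

Assume 100 g: 64.79 g F, 35.21 g P.
n(F) = 64.79/19.00 = 3.41, n(P) = 35.21/30.97 = 1.137
Divide by the smallest (1.137 mol P): F 2.999, P 1.000
Ratio ≈ 3:1, so the empirical formula is F3P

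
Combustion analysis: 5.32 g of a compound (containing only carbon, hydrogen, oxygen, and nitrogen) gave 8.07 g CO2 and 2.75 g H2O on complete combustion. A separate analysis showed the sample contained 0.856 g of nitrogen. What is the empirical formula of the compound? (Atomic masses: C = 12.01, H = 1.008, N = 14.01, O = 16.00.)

mol C = 8.07 / 44.01 = 0.1834; mass C = 0.1834 × 12.01 = 2.202 g
mol H = 2 × (2.75 / 18.02) = 0.3052; mass H = 0.3052 × 1.008 = 0.3077 g
mol N = 0.856 / 14.01 = 0.06110
mass O = 5.32 − (3.366) = 1.954 g → mol O = 0.1221
Smallest is N at 0.0611 mol; normalising gives C 3.001, H 4.995, N 1.000, O 1.999
→ C3H5NO2

C3H5NO2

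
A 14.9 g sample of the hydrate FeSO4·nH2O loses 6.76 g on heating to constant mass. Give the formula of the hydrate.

FeSO4·7H2O

Mass of anhydrous FeSO4 = 14.9 − 6.76 = 8.14 g
mol H2O = 6.76 / 18.02 = 0.3751
Molar mass of FeSO4 = 151.92 g/mol → mol FeSO4 = 8.14 / 151.92 = 0.05358
n = 0.3751 / 0.05358 = 7.00 ≈ 7 → FeSO4·7H2O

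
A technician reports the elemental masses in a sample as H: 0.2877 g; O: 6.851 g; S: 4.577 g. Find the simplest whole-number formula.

n(H) = 0.2877/1.008 = 0.2854, n(O) = 6.851/16.00 = 0.4282, n(S) = 4.577/32.07 = 0.1427
Divide by the smallest (0.1427 mol S): H 2.000, O 3.000, S 1.000
Ratio ≈ 2:3:1, so the empirical formula is H2O3S

H2O3S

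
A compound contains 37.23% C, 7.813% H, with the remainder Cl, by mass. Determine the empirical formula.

Assume 100 g: 37.23 g C, 7.813 g H, 54.957 g Cl.
n(C) = 37.23/12.01 = 3.1, n(H) = 7.813/1.008 = 7.751, n(Cl) = 54.957/35.45 = 1.55
Divide by the smallest (1.55 mol Cl): C 2.000, H 5.000, Cl 1.000
Ratio ≈ 2:5:1, so the empirical formula is C2H5Cl

C2H5Cl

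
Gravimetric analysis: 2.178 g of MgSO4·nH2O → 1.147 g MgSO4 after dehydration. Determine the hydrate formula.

Mass of water lost = 2.178 − 1.147 = 1.031 g → 1.031 / 18.02 = 0.05721 mol H2O
Molar mass of MgSO4 = 120.38 g/mol → mol MgSO4 = 1.147 / 120.38 = 0.009528
n = 0.05721 / 0.009528 = 6.00 ≈ 6 → MgSO4·6H2O

MgSO4·6H2O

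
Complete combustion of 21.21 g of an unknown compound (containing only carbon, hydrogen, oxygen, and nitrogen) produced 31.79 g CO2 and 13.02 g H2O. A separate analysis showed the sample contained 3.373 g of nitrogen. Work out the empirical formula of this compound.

mol C = 31.79 / 44.01 = 0.7223; mass C = 0.7223 × 12.01 = 8.675 g
mol H = 2 × (13.02 / 18.02) = 1.445; mass H = 1.445 × 1.008 = 1.457 g
mol N = 3.373 / 14.01 = 0.2408
mass O = 21.21 − (13.50) = 7.705 g → mol O = 0.4816
Smallest is N at 0.2408 mol; normalising gives C 3.000, H 6.002, N 1.000, O 2.000
→ C3H6NO2

C3H6NO2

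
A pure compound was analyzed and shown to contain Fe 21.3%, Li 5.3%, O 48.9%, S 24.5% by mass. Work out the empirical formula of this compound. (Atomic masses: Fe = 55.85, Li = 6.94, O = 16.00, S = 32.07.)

Assume 100 g: 21.3 g Fe, 5.3 g Li, 48.9 g O, 24.5 g S.
n(Fe) = 21.3/55.85 = 0.3814, n(Li) = 5.3/6.94 = 0.7637, n(O) = 48.9/16.00 = 3.056, n(S) = 24.5/32.07 = 0.764
Ratios (÷ 0.3814): Fe 1.000, Li 2.002, O 8.014, S 2.003
→ FeLi2O8S2

FeLi2O8S2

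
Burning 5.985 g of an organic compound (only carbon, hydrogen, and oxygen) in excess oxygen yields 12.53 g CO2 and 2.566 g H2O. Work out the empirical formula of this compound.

C2H2O

mol C = 12.53 / 44.01 = 0.2847; mass C = 0.2847 × 12.01 = 3.419 g
mol H = 2 × (2.566 / 18.02) = 0.2848; mass H = 0.2848 × 1.008 = 0.2871 g
mass O = 5.985 − (3.706) = 2.279 g → mol O = 0.1424
Ratios (÷ 0.1424): C 1.999, H 2.000, O 1.000
Ratio ≈ 2:2:1, so the empirical formula is C2H2O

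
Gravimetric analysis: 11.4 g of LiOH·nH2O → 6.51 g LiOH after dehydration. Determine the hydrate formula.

Mass of water lost = 11.4 − 6.51 = 4.89 g → 4.89 / 18.02 = 0.2714 mol H2O
Molar mass of LiOH = 23.95 g/mol → mol LiOH = 6.51 / 23.95 = 0.2718
n = 0.2714 / 0.2718 = 1.00 ≈ 1 → LiOH·H2O

LiOH·H2O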